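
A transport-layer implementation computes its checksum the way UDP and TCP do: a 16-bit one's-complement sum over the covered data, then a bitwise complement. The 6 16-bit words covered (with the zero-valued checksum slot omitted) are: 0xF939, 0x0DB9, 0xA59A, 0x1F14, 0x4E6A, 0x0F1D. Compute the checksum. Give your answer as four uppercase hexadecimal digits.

D6D6

One's-complement addition (fold any carry out of bit 15 back into bit 0):
  0xF939 + 0x0DB9 = 0x106F2 → wrap carry → 0x06F3
  0x06F3 + 0xA59A = 0x0AC8D
  0xAC8D + 0x1F14 = 0x0CBA1
  0xCBA1 + 0x4E6A = 0x11A0B → wrap carry → 0x1A0C
  0x1A0C + 0x0F1D = 0x02929
One's-complement sum = 0x2929.
Checksum = ~0x2929 & 0xFFFF = 0xD6D6.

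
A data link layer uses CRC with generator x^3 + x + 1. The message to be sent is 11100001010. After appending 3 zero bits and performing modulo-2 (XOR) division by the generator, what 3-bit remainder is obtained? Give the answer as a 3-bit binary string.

111

Append 3 zeros: 11100001010000. Divide by 1011 (XOR where the leading bit is 1):
  pos 0: 1110 XOR 1011 = 0101
  pos 1: 1010 XOR 1011 = 0001
  pos 4: 1001 XOR 1011 = 0010
  pos 6: 1001 XOR 1011 = 0010
  pos 8: 1000 XOR 1011 = 0011
  pos 10: 1100 XOR 1011 = 0111
Remainder (last 3 bits) = 111. This is the CRC / FCS.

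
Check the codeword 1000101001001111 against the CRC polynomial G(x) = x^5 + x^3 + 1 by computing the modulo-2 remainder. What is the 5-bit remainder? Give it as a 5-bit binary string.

01001

Modulo-2 division of 1000101001001111 by 101001:
  pos 0: 100010 XOR 101001 = 001011
  pos 2: 101110 XOR 101001 = 000111
  pos 5: 111010 XOR 101001 = 010011
  pos 6: 100110 XOR 101001 = 001111
  pos 8: 111111 XOR 101001 = 010110
  pos 9: 101101 XOR 101001 = 000100
Remainder = 01001 (nonzero — an error is detected).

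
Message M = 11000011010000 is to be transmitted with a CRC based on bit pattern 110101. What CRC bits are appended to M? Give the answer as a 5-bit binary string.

00111

Append 5 zeros: 1100001101000000000. Divide by 110101 (XOR where the leading bit is 1):
  pos 0: 110000 XOR 110101 = 000101
  pos 3: 101110 XOR 110101 = 011011
  pos 4: 110111 XOR 110101 = 000010
  pos 8: 100000 XOR 110101 = 010101
  pos 9: 101010 XOR 110101 = 011111
  pos 10: 111110 XOR 110101 = 001011
  pos 12: 101100 XOR 110101 = 011001
  pos 13: 110010 XOR 110101 = 000111
Remainder (last 5 bits) = 00111. This is the CRC / FCS.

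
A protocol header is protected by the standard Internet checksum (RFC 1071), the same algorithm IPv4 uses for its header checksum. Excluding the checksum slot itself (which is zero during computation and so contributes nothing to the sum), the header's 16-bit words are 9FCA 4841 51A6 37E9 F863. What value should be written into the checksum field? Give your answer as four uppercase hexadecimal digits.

9600

One's-complement addition (fold any carry out of bit 15 back into bit 0):
  0x9FCA + 0x4841 = 0x0E80B
  0xE80B + 0x51A6 = 0x139B1 → wrap carry → 0x39B2
  0x39B2 + 0x37E9 = 0x0719B
  0x719B + 0xF863 = 0x169FE → wrap carry → 0x69FF
One's-complement sum = 0x69FF.
Checksum = ~0x69FF & 0xFFFF = 0x9600.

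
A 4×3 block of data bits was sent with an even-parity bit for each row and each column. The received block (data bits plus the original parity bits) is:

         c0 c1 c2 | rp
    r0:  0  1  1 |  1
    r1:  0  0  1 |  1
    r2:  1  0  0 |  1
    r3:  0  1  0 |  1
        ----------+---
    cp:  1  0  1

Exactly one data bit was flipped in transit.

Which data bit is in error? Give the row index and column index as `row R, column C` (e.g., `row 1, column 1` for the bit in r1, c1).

Recompute each row's even parity and compare to rp:
  r0: data parity 0, sent rp 1 → mismatch
  r1: data parity 1, sent rp 1 → ok
  r2: data parity 1, sent rp 1 → ok
  r3: data parity 1, sent rp 1 → ok
Recompute each column's even parity and compare to cp:
  c0: data parity 1, sent cp 1 → ok
  c1: data parity 0, sent cp 0 → ok
  c2: data parity 0, sent cp 1 → mismatch
Exactly one row (r0) and one column (c2) fail → the flipped bit is at their intersection.

row 0, column 2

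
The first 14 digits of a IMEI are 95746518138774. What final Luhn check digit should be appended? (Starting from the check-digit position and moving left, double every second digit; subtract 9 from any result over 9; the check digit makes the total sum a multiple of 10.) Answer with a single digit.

Partial digits right→left: 4 7 7 8 3 1 8 1 5 6 4 7 5 9
Double every second digit counting from the check-digit position (so the 1st, 3rd, 5th, ... of the partial from the right).
  doubled (with −9 where >9): 8 5 6 7 1 8 1 → sum 36
  kept as-is: 7 8 1 1 6 7 9 → sum 39
Total = 36 + 39 = 75.
Check digit = (10 − (75 mod 10)) mod 10 = 5.

5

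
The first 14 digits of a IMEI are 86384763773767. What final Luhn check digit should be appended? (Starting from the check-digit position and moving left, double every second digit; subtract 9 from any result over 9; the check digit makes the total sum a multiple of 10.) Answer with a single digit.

7

Partial digits right→left: 7 6 7 3 7 7 3 6 7 4 8 3 6 8
Double every second digit counting from the check-digit position (so the 1st, 3rd, 5th, ... of the partial from the right).
  doubled (with −9 where >9): 5 5 5 6 5 7 3 → sum 36
  kept as-is: 6 3 7 6 4 3 8 → sum 37
Total = 36 + 37 = 73.
Check digit = (10 − (73 mod 10)) mod 10 = 7.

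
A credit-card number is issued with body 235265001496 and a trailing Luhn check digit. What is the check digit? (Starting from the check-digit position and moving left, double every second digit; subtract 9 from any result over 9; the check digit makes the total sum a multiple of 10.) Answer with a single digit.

Partial digits right→left: 6 9 4 1 0 0 5 6 2 5 3 2
Double every second digit counting from the check-digit position (so the 1st, 3rd, 5th, ... of the partial from the right).
  doubled (with −9 where >9): 3 8 0 1 4 6 → sum 22
  kept as-is: 9 1 0 6 5 2 → sum 23
Total = 22 + 23 = 45.
Check digit = (10 − (45 mod 10)) mod 10 = 5.

5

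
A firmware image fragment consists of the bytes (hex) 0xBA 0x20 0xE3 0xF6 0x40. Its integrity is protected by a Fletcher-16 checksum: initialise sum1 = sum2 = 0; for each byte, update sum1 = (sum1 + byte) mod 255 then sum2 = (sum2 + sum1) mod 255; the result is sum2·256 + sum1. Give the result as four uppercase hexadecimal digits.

Running sums (mod 255):
  after byte 0 (0xBA): sum1=186, sum2=186
  after byte 1 (0x20): sum1=218, sum2=149
  after byte 2 (0xE3): sum1=190, sum2=84
  after byte 3 (0xF6): sum1=181, sum2=10
  after byte 4 (0x40): sum1=245, sum2=0
Checksum = sum2·256 + sum1 = 0·256 + 245 = 245 = 0x00F5.

00F5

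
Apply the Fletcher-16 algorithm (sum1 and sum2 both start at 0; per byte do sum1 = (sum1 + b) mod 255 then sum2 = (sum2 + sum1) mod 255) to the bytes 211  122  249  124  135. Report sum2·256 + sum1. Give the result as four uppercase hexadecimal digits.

7B4C

Running sums (mod 255):
  after byte 0 (211): sum1=211, sum2=211
  after byte 1 (122): sum1=78, sum2=34
  after byte 2 (249): sum1=72, sum2=106
  after byte 3 (124): sum1=196, sum2=47
  after byte 4 (135): sum1=76, sum2=123
Checksum = sum2·256 + sum1 = 123·256 + 76 = 31564 = 0x7B4C.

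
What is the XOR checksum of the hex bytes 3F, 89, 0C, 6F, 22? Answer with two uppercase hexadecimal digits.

XOR the bytes together:
  start with 0x3F
  0x3F ⊕ 0x89 = 0xB6
  0xB6 ⊕ 0x0C = 0xBA
  0xBA ⊕ 0x6F = 0xD5
  0xD5 ⊕ 0x22 = 0xF7

F7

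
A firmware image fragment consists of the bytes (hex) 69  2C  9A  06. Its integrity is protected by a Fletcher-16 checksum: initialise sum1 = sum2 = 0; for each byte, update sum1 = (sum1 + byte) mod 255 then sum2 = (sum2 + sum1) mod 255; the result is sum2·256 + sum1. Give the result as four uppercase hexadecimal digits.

Running sums (mod 255):
  after byte 0 (69): sum1=105, sum2=105
  after byte 1 (2C): sum1=149, sum2=254
  after byte 2 (9A): sum1=48, sum2=47
  after byte 3 (06): sum1=54, sum2=101
Checksum = sum2·256 + sum1 = 101·256 + 54 = 25910 = 0x6536.

6536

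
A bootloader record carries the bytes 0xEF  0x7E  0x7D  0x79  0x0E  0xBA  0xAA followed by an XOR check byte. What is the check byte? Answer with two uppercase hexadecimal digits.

XOR the bytes together:
  start with 0xEF
  0xEF ⊕ 0x7E = 0x91
  0x91 ⊕ 0x7D = 0xEC
  0xEC ⊕ 0x79 = 0x95
  0x95 ⊕ 0x0E = 0x9B
  0x9B ⊕ 0xBA = 0x21
  0x21 ⊕ 0xAA = 0x8B

8B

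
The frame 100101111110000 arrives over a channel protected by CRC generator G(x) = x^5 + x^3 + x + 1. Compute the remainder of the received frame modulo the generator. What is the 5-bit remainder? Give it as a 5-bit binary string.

Modulo-2 division of 100101111110000 by 101011:
  pos 0: 100101 XOR 101011 = 001110
  pos 2: 111011 XOR 101011 = 010000
  pos 3: 100001 XOR 101011 = 001010
  pos 5: 101011 XOR 101011 = 000000
Remainder = 00000 (zero — the frame passes the CRC check).

00000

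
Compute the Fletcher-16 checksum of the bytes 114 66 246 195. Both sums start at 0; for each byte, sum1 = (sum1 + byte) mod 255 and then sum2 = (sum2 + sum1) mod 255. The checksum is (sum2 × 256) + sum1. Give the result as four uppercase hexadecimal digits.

426F

Running sums (mod 255):
  after byte 0 (114): sum1=114, sum2=114
  after byte 1 (66): sum1=180, sum2=39
  after byte 2 (246): sum1=171, sum2=210
  after byte 3 (195): sum1=111, sum2=66
Checksum = sum2·256 + sum1 = 66·256 + 111 = 17007 = 0x426F.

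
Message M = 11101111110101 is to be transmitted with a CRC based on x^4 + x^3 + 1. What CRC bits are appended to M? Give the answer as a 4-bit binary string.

1000

Append 4 zeros: 111011111101010000. Divide by 11001 (XOR where the leading bit is 1):
  pos 0: 11101 XOR 11001 = 00100
  pos 2: 10011 XOR 11001 = 01010
  pos 3: 10101 XOR 11001 = 01100
  pos 4: 11001 XOR 11001 = 00000
  pos 9: 10101 XOR 11001 = 01100
  pos 10: 11000 XOR 11001 = 00001
Remainder (last 4 bits) = 1000. This is the CRC / FCS.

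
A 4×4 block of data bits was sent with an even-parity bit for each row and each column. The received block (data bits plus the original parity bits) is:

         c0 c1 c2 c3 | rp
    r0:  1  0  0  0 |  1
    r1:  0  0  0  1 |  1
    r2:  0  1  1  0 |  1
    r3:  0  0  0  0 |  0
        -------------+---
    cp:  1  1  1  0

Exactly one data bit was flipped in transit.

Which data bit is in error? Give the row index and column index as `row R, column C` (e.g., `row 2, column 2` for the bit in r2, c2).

Recompute each row's even parity and compare to rp:
  r0: data parity 1, sent rp 1 → ok
  r1: data parity 1, sent rp 1 → ok
  r2: data parity 0, sent rp 1 → mismatch
  r3: data parity 0, sent rp 0 → ok
Recompute each column's even parity and compare to cp:
  c0: data parity 1, sent cp 1 → ok
  c1: data parity 1, sent cp 1 → ok
  c2: data parity 1, sent cp 1 → ok
  c3: data parity 1, sent cp 0 → mismatch
Exactly one row (r2) and one column (c3) fail → the flipped bit is at their intersection.

row 2, column 3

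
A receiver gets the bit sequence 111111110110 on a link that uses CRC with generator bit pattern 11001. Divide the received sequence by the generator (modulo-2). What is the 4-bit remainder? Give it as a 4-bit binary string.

Modulo-2 division of 111111110110 by 11001:
  pos 0: 11111 XOR 11001 = 00110
  pos 2: 11011 XOR 11001 = 00010
  pos 5: 10101 XOR 11001 = 01100
  pos 6: 11001 XOR 11001 = 00000
Remainder = 0000 (zero — the frame passes the CRC check).

0000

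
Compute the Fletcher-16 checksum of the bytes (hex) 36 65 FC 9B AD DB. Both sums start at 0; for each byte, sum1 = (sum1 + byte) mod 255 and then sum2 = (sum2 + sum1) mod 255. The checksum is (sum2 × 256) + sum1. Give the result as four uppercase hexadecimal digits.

3EBD

Running sums (mod 255):
  after byte 0 (36): sum1=54, sum2=54
  after byte 1 (65): sum1=155, sum2=209
  after byte 2 (FC): sum1=152, sum2=106
  after byte 3 (9B): sum1=52, sum2=158
  after byte 4 (AD): sum1=225, sum2=128
  after byte 5 (DB): sum1=189, sum2=62
Checksum = sum2·256 + sum1 = 62·256 + 189 = 16061 = 0x3EBD.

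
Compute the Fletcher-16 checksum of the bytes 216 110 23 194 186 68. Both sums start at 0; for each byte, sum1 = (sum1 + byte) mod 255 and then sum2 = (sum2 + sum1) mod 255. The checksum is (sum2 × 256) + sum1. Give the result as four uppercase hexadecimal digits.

9B20

Running sums (mod 255):
  after byte 0 (216): sum1=216, sum2=216
  after byte 1 (110): sum1=71, sum2=32
  after byte 2 (23): sum1=94, sum2=126
  after byte 3 (194): sum1=33, sum2=159
  after byte 4 (186): sum1=219, sum2=123
  after byte 5 (68): sum1=32, sum2=155
Checksum = sum2·256 + sum1 = 155·256 + 32 = 39712 = 0x9B20.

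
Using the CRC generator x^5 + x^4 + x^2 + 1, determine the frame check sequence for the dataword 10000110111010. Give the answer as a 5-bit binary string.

01110

Append 5 zeros: 1000011011101000000. Divide by 110101 (XOR where the leading bit is 1):
  pos 0: 100001 XOR 110101 = 010100
  pos 1: 101001 XOR 110101 = 011100
  pos 2: 111000 XOR 110101 = 001101
  pos 4: 110111 XOR 110101 = 000010
  pos 8: 101010 XOR 110101 = 011111
  pos 9: 111110 XOR 110101 = 001011
  pos 11: 101100 XOR 110101 = 011001
  pos 12: 110010 XOR 110101 = 000111
Remainder (last 5 bits) = 01110. This is the CRC / FCS.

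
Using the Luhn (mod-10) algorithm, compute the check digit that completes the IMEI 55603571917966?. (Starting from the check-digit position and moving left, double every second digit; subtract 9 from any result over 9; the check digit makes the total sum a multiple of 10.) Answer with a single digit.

Partial digits right→left: 6 6 9 7 1 9 1 7 5 3 0 6 5 5
Double every second digit counting from the check-digit position (so the 1st, 3rd, 5th, ... of the partial from the right).
  doubled (with −9 where >9): 3 9 2 2 1 0 1 → sum 18
  kept as-is: 6 7 9 7 3 6 5 → sum 43
Total = 18 + 43 = 61.
Check digit = (10 − (61 mod 10)) mod 10 = 9.

9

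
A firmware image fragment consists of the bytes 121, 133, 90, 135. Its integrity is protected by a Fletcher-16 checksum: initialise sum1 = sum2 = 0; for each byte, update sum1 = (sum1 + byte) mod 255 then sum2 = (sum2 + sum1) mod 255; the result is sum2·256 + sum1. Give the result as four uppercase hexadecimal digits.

Running sums (mod 255):
  after byte 0 (121): sum1=121, sum2=121
  after byte 1 (133): sum1=254, sum2=120
  after byte 2 (90): sum1=89, sum2=209
  after byte 3 (135): sum1=224, sum2=178
Checksum = sum2·256 + sum1 = 178·256 + 224 = 45792 = 0xB2E0.

B2E0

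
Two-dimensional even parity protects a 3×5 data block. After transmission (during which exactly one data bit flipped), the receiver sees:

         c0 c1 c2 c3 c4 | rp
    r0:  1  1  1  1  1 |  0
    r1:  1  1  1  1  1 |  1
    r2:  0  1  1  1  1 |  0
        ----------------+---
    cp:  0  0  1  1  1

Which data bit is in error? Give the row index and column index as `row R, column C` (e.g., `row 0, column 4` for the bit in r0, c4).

Recompute each row's even parity and compare to rp:
  r0: data parity 1, sent rp 0 → mismatch
  r1: data parity 1, sent rp 1 → ok
  r2: data parity 0, sent rp 0 → ok
Recompute each column's even parity and compare to cp:
  c0: data parity 0, sent cp 0 → ok
  c1: data parity 1, sent cp 0 → mismatch
  c2: data parity 1, sent cp 1 → ok
  c3: data parity 1, sent cp 1 → ok
  c4: data parity 1, sent cp 1 → ok
Exactly one row (r0) and one column (c1) fail → the flipped bit is at their intersection.

row 0, column 1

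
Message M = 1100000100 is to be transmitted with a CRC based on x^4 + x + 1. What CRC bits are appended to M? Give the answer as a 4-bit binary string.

Append 4 zeros: 11000001000000. Divide by 10011 (XOR where the leading bit is 1):
  pos 0: 11000 XOR 10011 = 01011
  pos 1: 10110 XOR 10011 = 00101
  pos 3: 10101 XOR 10011 = 00110
  pos 5: 11000 XOR 10011 = 01011
  pos 6: 10110 XOR 10011 = 00101
  pos 8: 10100 XOR 10011 = 00111
Remainder (last 4 bits) = 1110. This is the CRC / FCS.

1110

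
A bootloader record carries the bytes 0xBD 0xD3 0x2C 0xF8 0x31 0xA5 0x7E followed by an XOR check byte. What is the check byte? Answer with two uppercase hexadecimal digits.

XOR the bytes together:
  start with 0xBD
  0xBD ⊕ 0xD3 = 0x6E
  0x6E ⊕ 0x2C = 0x42
  0x42 ⊕ 0xF8 = 0xBA
  0xBA ⊕ 0x31 = 0x8B
  0x8B ⊕ 0xA5 = 0x2E
  0x2E ⊕ 0x7E = 0x50

50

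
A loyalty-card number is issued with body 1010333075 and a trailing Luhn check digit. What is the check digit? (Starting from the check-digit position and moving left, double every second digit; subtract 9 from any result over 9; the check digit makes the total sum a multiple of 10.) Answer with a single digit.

Partial digits right→left: 5 7 0 3 3 3 0 1 0 1
Double every second digit counting from the check-digit position (so the 1st, 3rd, 5th, ... of the partial from the right).
  doubled (with −9 where >9): 1 0 6 0 0 → sum 7
  kept as-is: 7 3 3 1 1 → sum 15
Total = 7 + 15 = 22.
Check digit = (10 − (22 mod 10)) mod 10 = 8.

8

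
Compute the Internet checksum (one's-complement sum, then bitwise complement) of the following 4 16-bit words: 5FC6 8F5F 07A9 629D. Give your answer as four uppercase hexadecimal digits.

One's-complement addition (fold any carry out of bit 15 back into bit 0):
  0x5FC6 + 0x8F5F = 0x0EF25
  0xEF25 + 0x07A9 = 0x0F6CE
  0xF6CE + 0x629D = 0x1596B → wrap carry → 0x596C
One's-complement sum = 0x596C.
Checksum = ~0x596C & 0xFFFF = 0xA693.

A693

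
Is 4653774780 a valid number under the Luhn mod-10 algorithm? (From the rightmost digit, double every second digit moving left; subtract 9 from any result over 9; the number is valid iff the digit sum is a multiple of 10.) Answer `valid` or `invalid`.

invalid

From the right, keep odd positions and double even positions (subtract 9 from any doubled value over 9):
  doubled (positions 2,4,...): 7 8 5 1 8 → sum 29
  kept (positions 1,3,...): 0 7 7 3 6 → sum 23
Total = 52.
52 mod 10 = 2, so the number is invalid.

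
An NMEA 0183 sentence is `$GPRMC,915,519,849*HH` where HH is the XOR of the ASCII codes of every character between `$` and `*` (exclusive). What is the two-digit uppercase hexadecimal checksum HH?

52

XOR the ASCII codes of the payload characters:
  'G' = 0x47 → acc = 0x47
  'P' = 0x50 → acc = 0x17
  'R' = 0x52 → acc = 0x45
  'M' = 0x4D → acc = 0x08
  'C' = 0x43 → acc = 0x4B
  ',' = 0x2C → acc = 0x67
  '9' = 0x39 → acc = 0x5E
  '1' = 0x31 → acc = 0x6F
  '5' = 0x35 → acc = 0x5A
  ',' = 0x2C → acc = 0x76
  '5' = 0x35 → acc = 0x43
  '1' = 0x31 → acc = 0x72
  '9' = 0x39 → acc = 0x4B
  ',' = 0x2C → acc = 0x67
  '8' = 0x38 → acc = 0x5F
  '4' = 0x34 → acc = 0x6B
  '9' = 0x39 → acc = 0x52
Checksum = 0x52.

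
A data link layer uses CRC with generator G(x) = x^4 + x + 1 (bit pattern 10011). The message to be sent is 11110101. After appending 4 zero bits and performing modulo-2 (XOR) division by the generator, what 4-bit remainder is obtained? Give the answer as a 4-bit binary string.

Append 4 zeros: 111101010000. Divide by 10011 (XOR where the leading bit is 1):
  pos 0: 11110 XOR 10011 = 01101
  pos 1: 11011 XOR 10011 = 01000
  pos 2: 10000 XOR 10011 = 00011
  pos 5: 11100 XOR 10011 = 01111
  pos 6: 11110 XOR 10011 = 01101
  pos 7: 11010 XOR 10011 = 01001
Remainder (last 4 bits) = 1001. This is the CRC / FCS.

1001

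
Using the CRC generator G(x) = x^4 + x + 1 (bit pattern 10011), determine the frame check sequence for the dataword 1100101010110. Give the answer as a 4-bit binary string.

0100

Append 4 zeros: 11001010101100000. Divide by 10011 (XOR where the leading bit is 1):
  pos 0: 11001 XOR 10011 = 01010
  pos 1: 10100 XOR 10011 = 00111
  pos 3: 11110 XOR 10011 = 01101
  pos 4: 11011 XOR 10011 = 01000
  pos 5: 10000 XOR 10011 = 00011
  pos 8: 11110 XOR 10011 = 01101
  pos 9: 11010 XOR 10011 = 01001
  pos 10: 10010 XOR 10011 = 00001
Remainder (last 4 bits) = 0100. This is the CRC / FCS.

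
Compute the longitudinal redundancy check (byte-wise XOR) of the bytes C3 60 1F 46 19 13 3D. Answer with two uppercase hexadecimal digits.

XOR the bytes together:
  start with 0xC3
  0xC3 ⊕ 0x60 = 0xA3
  0xA3 ⊕ 0x1F = 0xBC
  0xBC ⊕ 0x46 = 0xFA
  0xFA ⊕ 0x19 = 0xE3
  0xE3 ⊕ 0x13 = 0xF0
  0xF0 ⊕ 0x3D = 0xCD

CD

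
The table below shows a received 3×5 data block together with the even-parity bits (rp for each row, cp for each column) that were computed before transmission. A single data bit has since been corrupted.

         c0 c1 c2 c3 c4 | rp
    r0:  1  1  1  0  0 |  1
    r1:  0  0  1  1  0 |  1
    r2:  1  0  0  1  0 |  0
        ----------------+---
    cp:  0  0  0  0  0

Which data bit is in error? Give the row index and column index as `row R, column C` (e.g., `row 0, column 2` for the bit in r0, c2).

Recompute each row's even parity and compare to rp:
  r0: data parity 1, sent rp 1 → ok
  r1: data parity 0, sent rp 1 → mismatch
  r2: data parity 0, sent rp 0 → ok
Recompute each column's even parity and compare to cp:
  c0: data parity 0, sent cp 0 → ok
  c1: data parity 1, sent cp 0 → mismatch
  c2: data parity 0, sent cp 0 → ok
  c3: data parity 0, sent cp 0 → ok
  c4: data parity 0, sent cp 0 → ok
Exactly one row (r1) and one column (c1) fail → the flipped bit is at their intersection.

row 1, column 1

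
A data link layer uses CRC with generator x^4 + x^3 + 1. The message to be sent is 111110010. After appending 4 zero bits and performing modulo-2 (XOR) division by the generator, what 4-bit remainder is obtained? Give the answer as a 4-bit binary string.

0100

Append 4 zeros: 1111100100000. Divide by 11001 (XOR where the leading bit is 1):
  pos 0: 11111 XOR 11001 = 00110
  pos 2: 11000 XOR 11001 = 00001
  pos 6: 11000 XOR 11001 = 00001
Remainder (last 4 bits) = 0100. This is the CRC / FCS.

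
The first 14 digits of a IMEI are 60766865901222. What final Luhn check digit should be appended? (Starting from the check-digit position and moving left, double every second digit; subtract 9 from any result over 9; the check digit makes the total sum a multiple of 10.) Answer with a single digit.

Partial digits right→left: 2 2 2 1 0 9 5 6 8 6 6 7 0 6
Double every second digit counting from the check-digit position (so the 1st, 3rd, 5th, ... of the partial from the right).
  doubled (with −9 where >9): 4 4 0 1 7 3 0 → sum 19
  kept as-is: 2 1 9 6 6 7 6 → sum 37
Total = 19 + 37 = 56.
Check digit = (10 − (56 mod 10)) mod 10 = 4.

4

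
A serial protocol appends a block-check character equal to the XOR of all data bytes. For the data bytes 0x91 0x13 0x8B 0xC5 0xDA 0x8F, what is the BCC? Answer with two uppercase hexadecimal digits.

99

XOR the bytes together:
  start with 0x91
  0x91 ⊕ 0x13 = 0x82
  0x82 ⊕ 0x8B = 0x09
  0x09 ⊕ 0xC5 = 0xCC
  0xCC ⊕ 0xDA = 0x16
  0x16 ⊕ 0x8F = 0x99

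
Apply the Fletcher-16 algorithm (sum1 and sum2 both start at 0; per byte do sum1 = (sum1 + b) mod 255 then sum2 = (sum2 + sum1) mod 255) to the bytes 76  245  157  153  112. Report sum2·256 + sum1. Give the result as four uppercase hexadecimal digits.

Running sums (mod 255):
  after byte 0 (76): sum1=76, sum2=76
  after byte 1 (245): sum1=66, sum2=142
  after byte 2 (157): sum1=223, sum2=110
  after byte 3 (153): sum1=121, sum2=231
  after byte 4 (112): sum1=233, sum2=209
Checksum = sum2·256 + sum1 = 209·256 + 233 = 53737 = 0xD1E9.

D1E9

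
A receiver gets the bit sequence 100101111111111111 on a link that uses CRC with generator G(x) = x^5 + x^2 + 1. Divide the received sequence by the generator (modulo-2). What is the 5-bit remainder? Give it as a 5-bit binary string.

00101

Modulo-2 division of 100101111111111111 by 100101:
  pos 0: 100101 XOR 100101 = 000000
  pos 6: 111111 XOR 100101 = 011010
  pos 7: 110101 XOR 100101 = 010000
  pos 8: 100001 XOR 100101 = 000100
  pos 11: 100111 XOR 100101 = 000010
Remainder = 00101 (nonzero — an error is detected).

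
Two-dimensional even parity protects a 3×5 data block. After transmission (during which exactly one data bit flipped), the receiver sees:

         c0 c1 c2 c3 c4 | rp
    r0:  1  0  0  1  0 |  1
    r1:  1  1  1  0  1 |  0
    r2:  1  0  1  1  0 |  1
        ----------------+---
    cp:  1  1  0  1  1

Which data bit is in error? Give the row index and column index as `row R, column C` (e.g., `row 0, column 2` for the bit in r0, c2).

row 0, column 3

Recompute each row's even parity and compare to rp:
  r0: data parity 0, sent rp 1 → mismatch
  r1: data parity 0, sent rp 0 → ok
  r2: data parity 1, sent rp 1 → ok
Recompute each column's even parity and compare to cp:
  c0: data parity 1, sent cp 1 → ok
  c1: data parity 1, sent cp 1 → ok
  c2: data parity 0, sent cp 0 → ok
  c3: data parity 0, sent cp 1 → mismatch
  c4: data parity 1, sent cp 1 → ok
Exactly one row (r0) and one column (c3) fail → the flipped bit is at their intersection.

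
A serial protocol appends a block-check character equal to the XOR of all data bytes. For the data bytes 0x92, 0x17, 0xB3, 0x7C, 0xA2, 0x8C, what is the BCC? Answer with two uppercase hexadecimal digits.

64

XOR the bytes together:
  start with 0x92
  0x92 ⊕ 0x17 = 0x85
  0x85 ⊕ 0xB3 = 0x36
  0x36 ⊕ 0x7C = 0x4A
  0x4A ⊕ 0xA2 = 0xE8
  0xE8 ⊕ 0x8C = 0x64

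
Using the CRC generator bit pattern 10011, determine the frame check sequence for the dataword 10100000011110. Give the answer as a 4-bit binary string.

0001

Append 4 zeros: 101000000111100000. Divide by 10011 (XOR where the leading bit is 1):
  pos 0: 10100 XOR 10011 = 00111
  pos 2: 11100 XOR 10011 = 01111
  pos 3: 11110 XOR 10011 = 01101
  pos 4: 11010 XOR 10011 = 01001
  pos 5: 10011 XOR 10011 = 00000
  pos 10: 11100 XOR 10011 = 01111
  pos 11: 11110 XOR 10011 = 01101
  pos 12: 11010 XOR 10011 = 01001
  pos 13: 10010 XOR 10011 = 00001
Remainder (last 4 bits) = 0001. This is the CRC / FCS.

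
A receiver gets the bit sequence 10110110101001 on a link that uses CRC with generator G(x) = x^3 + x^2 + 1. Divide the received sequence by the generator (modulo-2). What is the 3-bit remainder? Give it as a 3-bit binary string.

Modulo-2 division of 10110110101001 by 1101:
  pos 0: 1011 XOR 1101 = 0110
  pos 1: 1100 XOR 1101 = 0001
  pos 4: 1110 XOR 1101 = 0011
  pos 6: 1110 XOR 1101 = 0011
  pos 8: 1110 XOR 1101 = 0011
  pos 10: 1101 XOR 1101 = 0000
Remainder = 000 (zero — the frame passes the CRC check).

000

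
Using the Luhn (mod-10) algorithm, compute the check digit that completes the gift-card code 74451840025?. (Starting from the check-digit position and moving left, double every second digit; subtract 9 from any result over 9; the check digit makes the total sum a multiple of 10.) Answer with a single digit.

7

Partial digits right→left: 5 2 0 0 4 8 1 5 4 4 7
Double every second digit counting from the check-digit position (so the 1st, 3rd, 5th, ... of the partial from the right).
  doubled (with −9 where >9): 1 0 8 2 8 5 → sum 24
  kept as-is: 2 0 8 5 4 → sum 19
Total = 24 + 19 = 43.
Check digit = (10 − (43 mod 10)) mod 10 = 7.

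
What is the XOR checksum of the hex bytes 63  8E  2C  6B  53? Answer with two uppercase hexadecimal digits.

F9

XOR the bytes together:
  start with 0x63
  0x63 ⊕ 0x8E = 0xED
  0xED ⊕ 0x2C = 0xC1
  0xC1 ⊕ 0x6B = 0xAA
  0xAA ⊕ 0x53 = 0xF9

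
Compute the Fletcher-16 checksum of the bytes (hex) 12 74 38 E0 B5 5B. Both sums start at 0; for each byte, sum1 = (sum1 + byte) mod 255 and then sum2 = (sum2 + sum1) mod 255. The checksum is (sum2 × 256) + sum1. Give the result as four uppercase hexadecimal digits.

FCB0

Running sums (mod 255):
  after byte 0 (12): sum1=18, sum2=18
  after byte 1 (74): sum1=134, sum2=152
  after byte 2 (38): sum1=190, sum2=87
  after byte 3 (E0): sum1=159, sum2=246
  after byte 4 (B5): sum1=85, sum2=76
  after byte 5 (5B): sum1=176, sum2=252
Checksum = sum2·256 + sum1 = 252·256 + 176 = 64688 = 0xFCB0.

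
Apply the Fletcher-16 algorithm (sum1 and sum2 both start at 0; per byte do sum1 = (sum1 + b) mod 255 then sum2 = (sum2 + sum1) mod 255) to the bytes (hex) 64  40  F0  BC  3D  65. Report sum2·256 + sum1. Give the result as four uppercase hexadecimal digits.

Running sums (mod 255):
  after byte 0 (64): sum1=100, sum2=100
  after byte 1 (40): sum1=164, sum2=9
  after byte 2 (F0): sum1=149, sum2=158
  after byte 3 (BC): sum1=82, sum2=240
  after byte 4 (3D): sum1=143, sum2=128
  after byte 5 (65): sum1=244, sum2=117
Checksum = sum2·256 + sum1 = 117·256 + 244 = 30196 = 0x75F4.

75F4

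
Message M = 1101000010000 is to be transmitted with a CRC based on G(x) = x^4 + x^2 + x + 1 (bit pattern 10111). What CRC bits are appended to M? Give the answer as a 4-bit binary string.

Append 4 zeros: 11010000100000000. Divide by 10111 (XOR where the leading bit is 1):
  pos 0: 11010 XOR 10111 = 01101
  pos 1: 11010 XOR 10111 = 01101
  pos 2: 11010 XOR 10111 = 01101
  pos 3: 11010 XOR 10111 = 01101
  pos 4: 11011 XOR 10111 = 01100
  pos 5: 11000 XOR 10111 = 01111
  pos 6: 11110 XOR 10111 = 01001
  pos 7: 10010 XOR 10111 = 00101
  pos 9: 10100 XOR 10111 = 00011
  pos 12: 11000 XOR 10111 = 01111
Remainder (last 4 bits) = 1111. This is the CRC / FCS.

1111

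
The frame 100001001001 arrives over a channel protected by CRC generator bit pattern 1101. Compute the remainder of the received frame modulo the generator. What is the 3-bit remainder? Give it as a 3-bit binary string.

Modulo-2 division of 100001001001 by 1101:
  pos 0: 1000 XOR 1101 = 0101
  pos 1: 1010 XOR 1101 = 0111
  pos 2: 1111 XOR 1101 = 0010
  pos 4: 1000 XOR 1101 = 0101
  pos 5: 1011 XOR 1101 = 0110
  pos 6: 1100 XOR 1101 = 0001
Remainder = 101 (nonzero — an error is detected).

101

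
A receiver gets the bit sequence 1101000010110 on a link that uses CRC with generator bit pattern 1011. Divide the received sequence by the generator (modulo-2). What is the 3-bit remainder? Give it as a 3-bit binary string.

101

Modulo-2 division of 1101000010110 by 1011:
  pos 0: 1101 XOR 1011 = 0110
  pos 1: 1100 XOR 1011 = 0111
  pos 2: 1110 XOR 1011 = 0101
  pos 3: 1010 XOR 1011 = 0001
  pos 6: 1010 XOR 1011 = 0001
  pos 9: 1110 XOR 1011 = 0101
Remainder = 101 (nonzero — an error is detected).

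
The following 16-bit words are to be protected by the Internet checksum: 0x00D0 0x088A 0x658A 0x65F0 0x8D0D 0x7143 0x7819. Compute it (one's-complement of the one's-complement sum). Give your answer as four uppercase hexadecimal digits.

One's-complement addition (fold any carry out of bit 15 back into bit 0):
  0x00D0 + 0x088A = 0x0095A
  0x095A + 0x658A = 0x06EE4
  0x6EE4 + 0x65F0 = 0x0D4D4
  0xD4D4 + 0x8D0D = 0x161E1 → wrap carry → 0x61E2
  0x61E2 + 0x7143 = 0x0D325
  0xD325 + 0x7819 = 0x14B3E → wrap carry → 0x4B3F
One's-complement sum = 0x4B3F.
Checksum = ~0x4B3F & 0xFFFF = 0xB4C0.

B4C0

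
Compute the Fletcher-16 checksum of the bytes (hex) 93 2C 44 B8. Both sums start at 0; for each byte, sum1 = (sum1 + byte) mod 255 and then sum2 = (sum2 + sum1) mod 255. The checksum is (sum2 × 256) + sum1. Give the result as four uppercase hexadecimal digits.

14BC

Running sums (mod 255):
  after byte 0 (93): sum1=147, sum2=147
  after byte 1 (2C): sum1=191, sum2=83
  after byte 2 (44): sum1=4, sum2=87
  after byte 3 (B8): sum1=188, sum2=20
Checksum = sum2·256 + sum1 = 20·256 + 188 = 5308 = 0x14BC.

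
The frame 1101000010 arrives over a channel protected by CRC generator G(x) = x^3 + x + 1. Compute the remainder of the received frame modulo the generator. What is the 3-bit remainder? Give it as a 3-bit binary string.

Modulo-2 division of 1101000010 by 1011:
  pos 0: 1101 XOR 1011 = 0110
  pos 1: 1100 XOR 1011 = 0111
  pos 2: 1110 XOR 1011 = 0101
  pos 3: 1010 XOR 1011 = 0001
  pos 6: 1010 XOR 1011 = 0001
Remainder = 001 (nonzero — an error is detected).

001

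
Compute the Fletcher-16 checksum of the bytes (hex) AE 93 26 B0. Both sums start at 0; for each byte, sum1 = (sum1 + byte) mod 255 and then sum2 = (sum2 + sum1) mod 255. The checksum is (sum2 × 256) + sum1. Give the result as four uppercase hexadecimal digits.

Running sums (mod 255):
  after byte 0 (AE): sum1=174, sum2=174
  after byte 1 (93): sum1=66, sum2=240
  after byte 2 (26): sum1=104, sum2=89
  after byte 3 (B0): sum1=25, sum2=114
Checksum = sum2·256 + sum1 = 114·256 + 25 = 29209 = 0x7219.

7219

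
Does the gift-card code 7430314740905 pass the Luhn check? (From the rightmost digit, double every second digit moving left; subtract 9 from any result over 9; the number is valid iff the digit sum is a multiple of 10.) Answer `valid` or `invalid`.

From the right, keep odd positions and double even positions (subtract 9 from any doubled value over 9):
  doubled (positions 2,4,...): 0 0 5 2 0 8 → sum 15
  kept (positions 1,3,...): 5 9 4 4 3 3 7 → sum 35
Total = 50.
50 mod 10 = 0, so the number is valid.

valid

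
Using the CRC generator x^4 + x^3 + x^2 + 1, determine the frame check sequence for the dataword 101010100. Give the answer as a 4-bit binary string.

0011

Append 4 zeros: 1010101000000. Divide by 11101 (XOR where the leading bit is 1):
  pos 0: 10101 XOR 11101 = 01000
  pos 1: 10000 XOR 11101 = 01101
  pos 2: 11011 XOR 11101 = 00110
  pos 4: 11000 XOR 11101 = 00101
  pos 6: 10100 XOR 11101 = 01001
  pos 7: 10010 XOR 11101 = 01111
  pos 8: 11110 XOR 11101 = 00011
Remainder (last 4 bits) = 0011. This is the CRC / FCS.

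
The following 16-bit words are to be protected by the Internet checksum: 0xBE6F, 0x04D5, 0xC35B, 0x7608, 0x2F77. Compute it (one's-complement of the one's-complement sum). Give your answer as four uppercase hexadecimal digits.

D3DF

One's-complement addition (fold any carry out of bit 15 back into bit 0):
  0xBE6F + 0x04D5 = 0x0C344
  0xC344 + 0xC35B = 0x1869F → wrap carry → 0x86A0
  0x86A0 + 0x7608 = 0x0FCA8
  0xFCA8 + 0x2F77 = 0x12C1F → wrap carry → 0x2C20
One's-complement sum = 0x2C20.
Checksum = ~0x2C20 & 0xFFFF = 0xD3DF.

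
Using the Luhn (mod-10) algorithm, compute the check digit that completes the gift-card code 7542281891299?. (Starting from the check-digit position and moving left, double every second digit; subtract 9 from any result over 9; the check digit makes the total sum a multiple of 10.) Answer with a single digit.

6

Partial digits right→left: 9 9 2 1 9 8 1 8 2 2 4 5 7
Double every second digit counting from the check-digit position (so the 1st, 3rd, 5th, ... of the partial from the right).
  doubled (with −9 where >9): 9 4 9 2 4 8 5 → sum 41
  kept as-is: 9 1 8 8 2 5 → sum 33
Total = 41 + 33 = 74.
Check digit = (10 − (74 mod 10)) mod 10 = 6.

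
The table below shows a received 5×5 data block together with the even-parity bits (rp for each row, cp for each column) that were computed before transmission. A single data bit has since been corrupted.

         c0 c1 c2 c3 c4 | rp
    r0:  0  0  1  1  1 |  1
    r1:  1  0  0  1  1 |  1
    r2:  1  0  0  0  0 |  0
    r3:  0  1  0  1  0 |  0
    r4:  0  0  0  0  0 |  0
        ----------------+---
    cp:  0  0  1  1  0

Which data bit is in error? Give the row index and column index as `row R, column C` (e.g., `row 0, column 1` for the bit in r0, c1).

row 2, column 1

Recompute each row's even parity and compare to rp:
  r0: data parity 1, sent rp 1 → ok
  r1: data parity 1, sent rp 1 → ok
  r2: data parity 1, sent rp 0 → mismatch
  r3: data parity 0, sent rp 0 → ok
  r4: data parity 0, sent rp 0 → ok
Recompute each column's even parity and compare to cp:
  c0: data parity 0, sent cp 0 → ok
  c1: data parity 1, sent cp 0 → mismatch
  c2: data parity 1, sent cp 1 → ok
  c3: data parity 1, sent cp 1 → ok
  c4: data parity 0, sent cp 0 → ok
Exactly one row (r2) and one column (c1) fail → the flipped bit is at their intersection.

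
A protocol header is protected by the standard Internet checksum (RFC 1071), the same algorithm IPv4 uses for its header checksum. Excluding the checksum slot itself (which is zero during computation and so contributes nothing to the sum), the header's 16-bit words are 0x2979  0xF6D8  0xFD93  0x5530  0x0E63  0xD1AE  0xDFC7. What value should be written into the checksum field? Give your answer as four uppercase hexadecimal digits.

One's-complement addition (fold any carry out of bit 15 back into bit 0):
  0x2979 + 0xF6D8 = 0x12051 → wrap carry → 0x2052
  0x2052 + 0xFD93 = 0x11DE5 → wrap carry → 0x1DE6
  0x1DE6 + 0x5530 = 0x07316
  0x7316 + 0x0E63 = 0x08179
  0x8179 + 0xD1AE = 0x15327 → wrap carry → 0x5328
  0x5328 + 0xDFC7 = 0x132EF → wrap carry → 0x32F0
One's-complement sum = 0x32F0.
Checksum = ~0x32F0 & 0xFFFF = 0xCD0F.

CD0F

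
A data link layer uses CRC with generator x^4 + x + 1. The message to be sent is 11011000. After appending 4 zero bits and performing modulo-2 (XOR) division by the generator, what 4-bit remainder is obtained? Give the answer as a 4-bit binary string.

0111

Append 4 zeros: 110110000000. Divide by 10011 (XOR where the leading bit is 1):
  pos 0: 11011 XOR 10011 = 01000
  pos 1: 10000 XOR 10011 = 00011
  pos 4: 11000 XOR 10011 = 01011
  pos 5: 10110 XOR 10011 = 00101
  pos 7: 10100 XOR 10011 = 00111
Remainder (last 4 bits) = 0111. This is the CRC / FCS.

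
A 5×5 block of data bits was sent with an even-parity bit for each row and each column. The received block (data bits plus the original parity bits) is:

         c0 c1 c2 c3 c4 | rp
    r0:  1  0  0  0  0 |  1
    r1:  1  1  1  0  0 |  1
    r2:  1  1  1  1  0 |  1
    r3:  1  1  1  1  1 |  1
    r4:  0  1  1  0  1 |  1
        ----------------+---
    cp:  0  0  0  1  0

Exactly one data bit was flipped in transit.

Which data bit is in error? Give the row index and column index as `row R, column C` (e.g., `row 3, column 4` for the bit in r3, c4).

row 2, column 3

Recompute each row's even parity and compare to rp:
  r0: data parity 1, sent rp 1 → ok
  r1: data parity 1, sent rp 1 → ok
  r2: data parity 0, sent rp 1 → mismatch
  r3: data parity 1, sent rp 1 → ok
  r4: data parity 1, sent rp 1 → ok
Recompute each column's even parity and compare to cp:
  c0: data parity 0, sent cp 0 → ok
  c1: data parity 0, sent cp 0 → ok
  c2: data parity 0, sent cp 0 → ok
  c3: data parity 0, sent cp 1 → mismatch
  c4: data parity 0, sent cp 0 → ok
Exactly one row (r2) and one column (c3) fail → the flipped bit is at their intersection.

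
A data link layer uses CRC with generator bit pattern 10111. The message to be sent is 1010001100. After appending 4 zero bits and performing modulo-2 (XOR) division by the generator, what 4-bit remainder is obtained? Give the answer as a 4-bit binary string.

Append 4 zeros: 10100011000000. Divide by 10111 (XOR where the leading bit is 1):
  pos 0: 10100 XOR 10111 = 00011
  pos 3: 11011 XOR 10111 = 01100
  pos 4: 11000 XOR 10111 = 01111
  pos 5: 11110 XOR 10111 = 01001
  pos 6: 10010 XOR 10111 = 00101
  pos 8: 10100 XOR 10111 = 00011
Remainder (last 4 bits) = 0110. This is the CRC / FCS.

0110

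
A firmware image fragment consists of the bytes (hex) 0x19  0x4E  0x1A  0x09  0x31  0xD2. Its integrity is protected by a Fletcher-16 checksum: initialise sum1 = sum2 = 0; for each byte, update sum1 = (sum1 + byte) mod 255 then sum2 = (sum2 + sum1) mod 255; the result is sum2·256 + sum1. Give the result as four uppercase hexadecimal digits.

Running sums (mod 255):
  after byte 0 (0x19): sum1=25, sum2=25
  after byte 1 (0x4E): sum1=103, sum2=128
  after byte 2 (0x1A): sum1=129, sum2=2
  after byte 3 (0x09): sum1=138, sum2=140
  after byte 4 (0x31): sum1=187, sum2=72
  after byte 5 (0xD2): sum1=142, sum2=214
Checksum = sum2·256 + sum1 = 214·256 + 142 = 54926 = 0xD68E.

D68E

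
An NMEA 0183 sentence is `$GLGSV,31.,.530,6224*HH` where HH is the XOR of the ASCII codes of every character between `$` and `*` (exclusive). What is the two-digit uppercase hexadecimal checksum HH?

53

XOR the ASCII codes of the payload characters:
  'G' = 0x47 → acc = 0x47
  'L' = 0x4C → acc = 0x0B
  'G' = 0x47 → acc = 0x4C
  'S' = 0x53 → acc = 0x1F
  'V' = 0x56 → acc = 0x49
  ',' = 0x2C → acc = 0x65
  '3' = 0x33 → acc = 0x56
  '1' = 0x31 → acc = 0x67
  '.' = 0x2E → acc = 0x49
  ',' = 0x2C → acc = 0x65
  '.' = 0x2E → acc = 0x4B
  '5' = 0x35 → acc = 0x7E
  '3' = 0x33 → acc = 0x4D
  '0' = 0x30 → acc = 0x7D
  ',' = 0x2C → acc = 0x51
  '6' = 0x36 → acc = 0x67
  '2' = 0x32 → acc = 0x55
  '2' = 0x32 → acc = 0x67
  '4' = 0x34 → acc = 0x53
Checksum = 0x53.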